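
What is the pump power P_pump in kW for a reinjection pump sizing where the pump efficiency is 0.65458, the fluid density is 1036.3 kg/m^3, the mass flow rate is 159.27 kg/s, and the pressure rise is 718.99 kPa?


P_pump = mdot * dP / (rho * eta)
P_pump = 159.27 * 718.99 / (1036.3 * 0.65458)
P_pump = 168.81 kW


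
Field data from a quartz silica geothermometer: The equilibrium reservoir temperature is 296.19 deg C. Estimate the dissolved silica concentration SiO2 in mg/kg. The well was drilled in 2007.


SiO2 = 10^(5.19 - 1309/(T_eq + 273.15))
SiO2 = 10^(5.19 - 1309/(296.19 + 273.15))
SiO2 = 777.76 mg/kg


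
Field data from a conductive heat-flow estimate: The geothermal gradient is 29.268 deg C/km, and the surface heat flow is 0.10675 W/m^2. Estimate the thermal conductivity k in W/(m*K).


k = q * 1000 / grad
k = 0.10675 * 1000 / 29.268
k = 3.6473 W/(m*K)


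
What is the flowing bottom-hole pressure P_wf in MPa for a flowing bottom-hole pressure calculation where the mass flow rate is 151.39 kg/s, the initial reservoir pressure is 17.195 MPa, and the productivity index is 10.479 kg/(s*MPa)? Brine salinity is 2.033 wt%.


P_wf = P_i - mdot / PI
P_wf = 17.195 - 151.39 / 10.479
P_wf = 2.7480 MPa


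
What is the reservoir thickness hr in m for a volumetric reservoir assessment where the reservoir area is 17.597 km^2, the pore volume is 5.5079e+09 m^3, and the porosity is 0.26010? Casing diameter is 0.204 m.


hr = Vp / (A * 1e6 * phi)
hr = 5.5079e+09 / (17.597 * 1e6 * 0.26010)
hr = 1203.4 m


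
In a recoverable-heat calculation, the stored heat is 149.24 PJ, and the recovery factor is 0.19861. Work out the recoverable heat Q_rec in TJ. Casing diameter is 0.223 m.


Q_rec = Q_s * RF
Q_rec = 149.24 * 0.19861
Q_rec = 29.64056 PJ
Convert: 29.64056 PJ * 1000.0 = 29641 TJ
Q_rec = 29641 TJ


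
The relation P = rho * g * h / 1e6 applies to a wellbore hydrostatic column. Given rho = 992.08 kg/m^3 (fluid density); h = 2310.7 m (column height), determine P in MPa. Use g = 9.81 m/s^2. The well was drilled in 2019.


P = rho * g * h / 1e6
P = 992.08 * 9.81 * 2310.7 / 1e6
P = 22.488 MPa


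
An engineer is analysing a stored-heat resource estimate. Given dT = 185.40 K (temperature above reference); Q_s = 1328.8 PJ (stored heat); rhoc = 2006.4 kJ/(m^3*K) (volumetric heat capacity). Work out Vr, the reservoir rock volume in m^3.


Vr = Q_s * 1e12 / (rhoc * dT)
Vr = 1328.8 * 1e12 / (2006.4 * 185.40)
Vr = 3.5722e+09 m^3


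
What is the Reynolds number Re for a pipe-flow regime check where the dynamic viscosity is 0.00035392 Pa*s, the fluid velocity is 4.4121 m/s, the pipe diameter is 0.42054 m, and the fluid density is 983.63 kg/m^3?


Re = rho * vel * D / mu
Re = 983.63 * 4.4121 * 0.42054 / 0.00035392
Re = 5.1568e+06


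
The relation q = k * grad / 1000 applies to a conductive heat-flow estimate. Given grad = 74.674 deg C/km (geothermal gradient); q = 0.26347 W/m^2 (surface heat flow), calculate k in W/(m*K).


k = q * 1000 / grad
k = 0.26347 * 1000 / 74.674
k = 3.5283 W/(m*K)


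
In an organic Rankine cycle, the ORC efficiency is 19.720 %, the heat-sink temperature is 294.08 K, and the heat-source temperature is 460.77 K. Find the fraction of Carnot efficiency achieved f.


f = (eta_orc/100) / (1 - Tc/Th)
f = (19.720/100) / (1 - 294.08/460.77)
f = 0.54511


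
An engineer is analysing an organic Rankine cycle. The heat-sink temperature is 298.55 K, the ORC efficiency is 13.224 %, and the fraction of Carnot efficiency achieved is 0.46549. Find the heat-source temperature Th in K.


Th = Tc / (1 - (eta_orc/100)/f)
Th = 298.55 / (1 - (13.224/100)/0.46549)
Th = 417.02 K


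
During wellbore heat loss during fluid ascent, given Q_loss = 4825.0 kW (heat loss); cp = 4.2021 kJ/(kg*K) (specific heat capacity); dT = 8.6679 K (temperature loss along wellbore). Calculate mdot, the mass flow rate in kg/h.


mdot = Q_loss / (cp * dT)
mdot = 4825.0 / (4.2021 * 8.6679)
mdot = 132.4698 kg/s
Convert: 132.4698 kg/s * 3600.0 = 4.7689e+05 kg/h
mdot = 4.7689e+05 kg/h


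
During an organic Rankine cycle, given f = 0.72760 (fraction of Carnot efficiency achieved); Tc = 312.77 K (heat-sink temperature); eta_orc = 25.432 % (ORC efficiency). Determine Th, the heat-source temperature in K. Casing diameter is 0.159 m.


Th = Tc / (1 - (eta_orc/100)/f)
Th = 312.77 / (1 - (25.432/100)/0.72760)
Th = 480.84 K


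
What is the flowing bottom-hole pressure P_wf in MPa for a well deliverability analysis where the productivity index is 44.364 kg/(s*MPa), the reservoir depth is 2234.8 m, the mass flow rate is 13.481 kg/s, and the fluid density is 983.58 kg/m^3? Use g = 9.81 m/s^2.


Step 1: P_i = rho*g*h/1e6 = 983.58*9.81*2234.8/1e6 = 21.56341 MPa
Step 2: P_wf = P_i - mdot/PI = 21.56341 - 13.481/44.364 = 21.260 MPa
P_wf = 21.260 MPa


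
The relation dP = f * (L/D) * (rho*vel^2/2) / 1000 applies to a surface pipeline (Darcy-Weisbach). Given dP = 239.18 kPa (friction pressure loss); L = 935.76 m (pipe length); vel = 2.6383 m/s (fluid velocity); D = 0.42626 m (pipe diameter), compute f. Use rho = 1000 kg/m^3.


f = dP*1000 / ((L/D)*(rho*vel^2/2))
f = 239.18*1000 / ((935.76/0.42626)*(1000*2.6383^2/2))
f = 0.031305


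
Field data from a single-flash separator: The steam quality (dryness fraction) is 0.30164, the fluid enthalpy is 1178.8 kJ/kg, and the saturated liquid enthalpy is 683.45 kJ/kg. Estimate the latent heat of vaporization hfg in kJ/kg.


hfg = (h - hf) / x
hfg = (1178.8 - 683.45) / 0.30164
hfg = 1642.2 kJ/kg


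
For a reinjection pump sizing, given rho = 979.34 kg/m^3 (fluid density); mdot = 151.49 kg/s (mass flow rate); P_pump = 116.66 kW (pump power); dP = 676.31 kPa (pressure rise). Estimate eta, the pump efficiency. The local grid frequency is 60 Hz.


eta = mdot * dP / (rho * P_pump)
eta = 151.49 * 676.31 / (979.34 * 116.66)
eta = 0.89676


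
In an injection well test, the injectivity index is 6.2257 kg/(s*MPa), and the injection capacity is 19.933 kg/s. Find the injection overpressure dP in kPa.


dP = mdot * 1000 / II
dP = 19.933 * 1000 / 6.2257
dP = 3201.7 kPa


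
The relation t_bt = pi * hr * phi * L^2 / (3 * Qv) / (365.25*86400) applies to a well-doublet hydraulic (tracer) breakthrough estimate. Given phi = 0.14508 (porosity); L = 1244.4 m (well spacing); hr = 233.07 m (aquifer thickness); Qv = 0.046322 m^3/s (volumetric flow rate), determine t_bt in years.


t_bt = pi * hr * phi * L^2 / (3 * Qv) / (365.25*86400)
t_bt = pi * 233.07 * 0.14508 * 1244.4^2 / (3 * 0.046322) / (365.25*86400)
t_bt = 37.510 years


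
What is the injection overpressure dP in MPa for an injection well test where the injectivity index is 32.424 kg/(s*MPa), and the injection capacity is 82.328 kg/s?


dP = mdot * 1000 / II
dP = 82.328 * 1000 / 32.424
dP = 2539.107 kPa
Convert: 2539.107 kPa * 0.001 = 2.5391 MPa
dP = 2.5391 MPa


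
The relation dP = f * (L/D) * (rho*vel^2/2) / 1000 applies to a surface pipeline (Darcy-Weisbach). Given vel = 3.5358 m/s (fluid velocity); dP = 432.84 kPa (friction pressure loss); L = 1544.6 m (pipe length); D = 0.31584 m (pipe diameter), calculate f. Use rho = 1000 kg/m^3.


f = dP*1000 / ((L/D)*(rho*vel^2/2))
f = 432.84*1000 / ((1544.6/0.31584)*(1000*3.5358^2/2))
f = 0.014159


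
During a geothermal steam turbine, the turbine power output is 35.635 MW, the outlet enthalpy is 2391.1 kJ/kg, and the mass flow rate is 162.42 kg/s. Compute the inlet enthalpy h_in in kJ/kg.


h_in = h_out + P * 1000 / mdot
h_in = 2391.1 + 35.635 * 1000 / 162.42
h_in = 2610.5 kJ/kg


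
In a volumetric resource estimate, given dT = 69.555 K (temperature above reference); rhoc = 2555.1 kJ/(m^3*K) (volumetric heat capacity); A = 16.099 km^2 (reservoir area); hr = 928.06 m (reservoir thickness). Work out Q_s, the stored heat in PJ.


Step 1: Vr = A*1e6*hr = 16.099*1e6*928.06 = 1.494084e+10 m^3
Step 2: Q_s = Vr*rhoc*dT/1e12 = 1.494084e+10*2555.1*69.555/1e12 = 2655.3 PJ
Q_s = 2655.3 PJ


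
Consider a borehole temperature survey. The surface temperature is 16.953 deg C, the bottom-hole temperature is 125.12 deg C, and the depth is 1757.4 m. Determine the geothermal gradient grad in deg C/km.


grad = (T_d - T_surf) / d * 1000
grad = (125.12 - 16.953) / 1757.4 * 1000
grad = 61.549 deg C/km


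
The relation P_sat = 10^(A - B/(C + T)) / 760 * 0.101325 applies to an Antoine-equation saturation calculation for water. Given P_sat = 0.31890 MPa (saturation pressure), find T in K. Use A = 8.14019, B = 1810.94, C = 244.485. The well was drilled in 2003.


T = B / (A - log10(P_sat * 760 / 0.101325)) - C
T = 1810.94 / (8.14019 - log10(0.31890 * 760 / 0.101325)) - 244.485
T = 135.8496 deg C
Convert to K: 135.8496 + 273.15 = 409.00 K
T = 409.00 K


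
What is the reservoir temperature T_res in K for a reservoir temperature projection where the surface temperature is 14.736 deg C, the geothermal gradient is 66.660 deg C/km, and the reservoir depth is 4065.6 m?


T_res = T_surf + grad * d / 1000
T_res = 14.736 + 66.660 * 4065.6 / 1000
T_res = 285.7489 deg C
Convert to K: 285.7489 + 273.15 = 558.90 K
T_res = 558.90 K


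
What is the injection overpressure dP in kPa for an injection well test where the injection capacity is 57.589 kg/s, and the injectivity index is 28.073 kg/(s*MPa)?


dP = mdot * 1000 / II
dP = 57.589 * 1000 / 28.073
dP = 2051.4 kPa


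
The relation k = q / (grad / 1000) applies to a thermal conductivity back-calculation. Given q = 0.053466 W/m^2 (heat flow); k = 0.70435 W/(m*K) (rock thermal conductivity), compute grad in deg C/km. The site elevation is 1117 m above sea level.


grad = q / k * 1000
grad = 0.053466 / 0.70435 * 1000
grad = 75.908 deg C/km


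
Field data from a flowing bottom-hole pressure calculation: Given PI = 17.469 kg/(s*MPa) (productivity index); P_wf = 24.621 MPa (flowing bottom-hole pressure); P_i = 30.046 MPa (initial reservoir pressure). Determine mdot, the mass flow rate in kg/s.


mdot = (P_i - P_wf) * PI
mdot = (30.046 - 24.621) * 17.469
mdot = 94.769 kg/s


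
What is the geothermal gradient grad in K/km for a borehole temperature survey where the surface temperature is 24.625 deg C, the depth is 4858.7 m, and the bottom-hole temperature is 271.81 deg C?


grad = (T_d - T_surf) / d * 1000
grad = (271.81 - 24.625) / 4858.7 * 1000
grad = 50.87472 deg C/km
Convert: 50.87472 deg C/km * 1.0 = 50.875 K/km
grad = 50.875 K/km


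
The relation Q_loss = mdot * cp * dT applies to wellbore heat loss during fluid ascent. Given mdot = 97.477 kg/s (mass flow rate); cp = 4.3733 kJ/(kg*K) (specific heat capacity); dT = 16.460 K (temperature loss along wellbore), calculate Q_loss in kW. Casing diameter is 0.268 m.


Q_loss = mdot * cp * dT
Q_loss = 97.477 * 4.3733 * 16.460
Q_loss = 7016.8 kW


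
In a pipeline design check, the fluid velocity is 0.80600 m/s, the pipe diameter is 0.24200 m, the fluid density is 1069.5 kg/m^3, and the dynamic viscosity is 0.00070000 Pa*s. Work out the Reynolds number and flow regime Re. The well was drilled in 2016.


Step 1: Re = rho*vel*D/mu = 1069.5*0.806*0.242/0.0007 = 2.9801e+05
Step 2: Re = 2.9801e+05 > 4000, so flow is turbulent.
Re = 2.9801e+05 (turbulent)


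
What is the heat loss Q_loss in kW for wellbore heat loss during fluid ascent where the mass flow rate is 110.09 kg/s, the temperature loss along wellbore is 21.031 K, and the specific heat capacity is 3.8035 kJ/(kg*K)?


Q_loss = mdot * cp * dT
Q_loss = 110.09 * 3.8035 * 21.031
Q_loss = 8806.3 kW


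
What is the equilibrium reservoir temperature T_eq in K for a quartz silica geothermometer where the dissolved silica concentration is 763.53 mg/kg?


T_eq = 1309 / (5.19 - log10(SiO2)) - 273.15
T_eq = 1309 / (5.19 - log10(763.53)) - 273.15
T_eq = 294.2108 deg C
Convert to K: 294.2108 + 273.15 = 567.36 K
T_eq = 567.36 K


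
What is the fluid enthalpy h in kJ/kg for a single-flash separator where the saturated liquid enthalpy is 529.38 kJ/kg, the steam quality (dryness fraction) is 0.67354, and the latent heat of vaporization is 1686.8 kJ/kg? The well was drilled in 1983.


h = hf + x * hfg
h = 529.38 + 0.67354 * 1686.8
h = 1665.5 kJ/kg


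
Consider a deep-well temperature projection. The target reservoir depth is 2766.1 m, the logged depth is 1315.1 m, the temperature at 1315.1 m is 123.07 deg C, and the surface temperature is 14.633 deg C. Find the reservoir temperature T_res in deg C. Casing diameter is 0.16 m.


Step 1: grad = (T_d1 - T_surf)/d1 * 1000 = (123.07 - 14.633)/1315.1 * 1000 = 82.45533 deg C/km
Step 2: T_res = T_surf + grad*d2/1000 = 14.633 + 82.45533*2766.1/1000 = 242.71 deg C
T_res = 242.71 deg C


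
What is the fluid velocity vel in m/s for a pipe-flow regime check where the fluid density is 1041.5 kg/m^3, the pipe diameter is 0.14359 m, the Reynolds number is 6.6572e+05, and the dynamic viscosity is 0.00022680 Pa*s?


vel = Re * mu / (rho * D)
vel = 6.6572e+05 * 0.00022680 / (1041.5 * 0.14359)
vel = 1.0096 m/s


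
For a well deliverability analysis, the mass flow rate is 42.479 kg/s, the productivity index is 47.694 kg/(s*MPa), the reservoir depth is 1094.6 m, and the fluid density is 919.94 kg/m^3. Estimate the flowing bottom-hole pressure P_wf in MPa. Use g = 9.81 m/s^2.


Step 1: P_i = rho*g*h/1e6 = 919.94*9.81*1094.6/1e6 = 9.878340 MPa
Step 2: P_wf = P_i - mdot/PI = 9.878340 - 42.479/47.694 = 8.9877 MPa
P_wf = 8.9877 MPa


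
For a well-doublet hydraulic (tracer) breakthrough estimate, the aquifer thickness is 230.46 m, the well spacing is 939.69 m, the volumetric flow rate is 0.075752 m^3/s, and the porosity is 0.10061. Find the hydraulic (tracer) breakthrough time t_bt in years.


t_bt = pi * hr * phi * L^2 / (3 * Qv) / (365.25*86400)
t_bt = pi * 230.46 * 0.10061 * 939.69^2 / (3 * 0.075752) / (365.25*86400)
t_bt = 8.9688 years


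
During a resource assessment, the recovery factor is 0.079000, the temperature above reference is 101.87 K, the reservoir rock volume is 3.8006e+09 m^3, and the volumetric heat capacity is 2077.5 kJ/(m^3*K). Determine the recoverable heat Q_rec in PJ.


Step 1: Q_s = Vr*rhoc*dT/1e12 = 3.8006e+09*2077.5*101.87/1e12 = 804.3397 PJ
Step 2: Q_rec = Q_s * RF = 804.3397 * 0.079 = 63.543 PJ
Q_rec = 63.543 PJ


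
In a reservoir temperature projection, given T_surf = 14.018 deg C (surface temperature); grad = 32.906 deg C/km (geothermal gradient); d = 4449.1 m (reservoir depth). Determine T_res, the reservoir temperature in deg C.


T_res = T_surf + grad * d / 1000
T_res = 14.018 + 32.906 * 4449.1 / 1000
T_res = 160.42 deg C


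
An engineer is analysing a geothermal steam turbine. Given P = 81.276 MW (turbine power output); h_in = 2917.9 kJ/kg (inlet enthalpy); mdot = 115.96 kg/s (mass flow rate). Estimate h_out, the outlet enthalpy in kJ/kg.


h_out = h_in - P * 1000 / mdot
h_out = 2917.9 - 81.276 * 1000 / 115.96
h_out = 2217.0 kJ/kg


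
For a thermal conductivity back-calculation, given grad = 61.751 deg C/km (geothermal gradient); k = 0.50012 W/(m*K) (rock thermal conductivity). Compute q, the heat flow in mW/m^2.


q = k * grad / 1000
q = 0.50012 * 61.751 / 1000
q = 0.03088291 W/m^2
Convert: 0.03088291 W/m^2 * 1000.0 = 30.883 mW/m^2
q = 30.883 mW/m^2


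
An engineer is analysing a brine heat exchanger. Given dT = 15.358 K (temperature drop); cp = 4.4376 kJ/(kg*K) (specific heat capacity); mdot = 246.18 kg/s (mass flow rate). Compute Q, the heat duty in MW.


Q = mdot * cp * dT / 1000
Q = 246.18 * 4.4376 * 15.358 / 1000
Q = 16.778 MW


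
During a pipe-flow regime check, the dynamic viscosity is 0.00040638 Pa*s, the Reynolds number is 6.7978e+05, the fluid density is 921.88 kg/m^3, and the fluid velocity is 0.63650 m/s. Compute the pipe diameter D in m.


D = Re * mu / (rho * vel)
D = 6.7978e+05 * 0.00040638 / (921.88 * 0.63650)
D = 0.47079 m


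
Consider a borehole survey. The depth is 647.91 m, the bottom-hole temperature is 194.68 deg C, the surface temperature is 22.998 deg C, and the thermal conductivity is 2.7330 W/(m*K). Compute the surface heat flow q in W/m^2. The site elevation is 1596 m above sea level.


Step 1: grad = (T_d - T_surf)/d * 1000 = (194.68 - 22.998)/647.91 * 1000 = 264.9782 deg C/km
Step 2: q = k * grad / 1000 = 2.733 * 264.9782 / 1000 = 0.72419 W/m^2
q = 0.72419 W/m^2


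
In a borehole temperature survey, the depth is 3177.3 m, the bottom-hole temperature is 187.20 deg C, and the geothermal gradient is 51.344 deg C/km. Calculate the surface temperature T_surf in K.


T_surf = T_d - grad * d / 1000
T_surf = 187.20 - 51.344 * 3177.3 / 1000
T_surf = 24.06471 deg C
Convert to K: 24.06471 + 273.15 = 297.21 K
T_surf = 297.21 K


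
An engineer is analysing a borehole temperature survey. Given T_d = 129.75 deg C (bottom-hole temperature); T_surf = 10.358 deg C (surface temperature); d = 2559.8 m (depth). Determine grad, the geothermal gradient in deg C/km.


grad = (T_d - T_surf) / d * 1000
grad = (129.75 - 10.358) / 2559.8 * 1000
grad = 46.641 deg C/km


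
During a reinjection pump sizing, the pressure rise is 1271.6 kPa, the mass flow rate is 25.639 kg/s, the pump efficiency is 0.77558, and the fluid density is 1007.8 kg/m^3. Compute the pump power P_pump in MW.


P_pump = mdot * dP / (rho * eta)
P_pump = 25.639 * 1271.6 / (1007.8 * 0.77558)
P_pump = 41.71100 kW
Convert: 41.71100 kW * 0.001 = 0.041711 MW
P_pump = 0.041711 MW


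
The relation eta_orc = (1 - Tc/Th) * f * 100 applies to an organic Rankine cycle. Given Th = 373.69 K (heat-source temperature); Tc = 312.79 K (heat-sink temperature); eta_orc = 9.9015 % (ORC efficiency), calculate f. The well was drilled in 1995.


f = (eta_orc/100) / (1 - Tc/Th)
f = (9.9015/100) / (1 - 312.79/373.69)
f = 0.60757


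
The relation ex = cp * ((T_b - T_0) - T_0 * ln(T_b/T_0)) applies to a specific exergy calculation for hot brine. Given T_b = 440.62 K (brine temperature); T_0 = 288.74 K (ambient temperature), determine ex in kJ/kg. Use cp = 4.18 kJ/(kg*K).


ex = cp * ((T_b - T_0) - T_0 * ln(T_b/T_0))
ex = 4.18 * ((440.62 - 288.74) - 288.74 * ln(440.62/288.74))
ex = 124.74 kJ/kg


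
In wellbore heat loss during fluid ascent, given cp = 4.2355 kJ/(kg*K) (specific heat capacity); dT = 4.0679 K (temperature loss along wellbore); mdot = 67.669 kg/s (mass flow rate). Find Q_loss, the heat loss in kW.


Q_loss = mdot * cp * dT
Q_loss = 67.669 * 4.2355 * 4.0679
Q_loss = 1165.9 kW


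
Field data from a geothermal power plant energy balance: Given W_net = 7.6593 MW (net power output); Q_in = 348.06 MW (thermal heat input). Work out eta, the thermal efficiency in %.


eta = W_net / Q_in * 100
eta = 7.6593 / 348.06 * 100
eta = 2.2006 %


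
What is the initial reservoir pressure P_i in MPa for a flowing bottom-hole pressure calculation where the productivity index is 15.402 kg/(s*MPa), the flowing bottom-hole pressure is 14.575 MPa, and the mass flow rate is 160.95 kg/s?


P_i = P_wf + mdot / PI
P_i = 14.575 + 160.95 / 15.402
P_i = 25.025 MPa


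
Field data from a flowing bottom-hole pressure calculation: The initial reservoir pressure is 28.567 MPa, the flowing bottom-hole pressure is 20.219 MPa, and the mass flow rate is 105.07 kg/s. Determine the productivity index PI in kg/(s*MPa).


PI = mdot / (P_i - P_wf)
PI = 105.07 / (28.567 - 20.219)
PI = 12.586 kg/(s*MPa)


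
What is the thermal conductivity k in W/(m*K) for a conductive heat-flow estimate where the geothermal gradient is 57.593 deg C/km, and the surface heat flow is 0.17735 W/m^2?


k = q * 1000 / grad
k = 0.17735 * 1000 / 57.593
k = 3.0794 W/(m*K)


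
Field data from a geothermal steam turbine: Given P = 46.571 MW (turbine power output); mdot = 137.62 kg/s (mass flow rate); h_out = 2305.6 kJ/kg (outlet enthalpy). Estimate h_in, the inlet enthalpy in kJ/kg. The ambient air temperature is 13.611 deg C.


h_in = h_out + P * 1000 / mdot
h_in = 2305.6 + 46.571 * 1000 / 137.62
h_in = 2644.0 kJ/kg


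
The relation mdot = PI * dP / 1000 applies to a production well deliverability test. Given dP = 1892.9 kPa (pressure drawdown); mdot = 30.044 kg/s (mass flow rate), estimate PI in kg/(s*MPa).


PI = mdot * 1000 / dP
PI = 30.044 * 1000 / 1892.9
PI = 15.872 kg/(s*MPa)


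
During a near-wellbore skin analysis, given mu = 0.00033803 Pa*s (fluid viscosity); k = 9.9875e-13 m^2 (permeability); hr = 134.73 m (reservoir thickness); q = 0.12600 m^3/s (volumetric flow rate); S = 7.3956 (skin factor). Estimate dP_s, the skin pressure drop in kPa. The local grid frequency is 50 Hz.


dP_s = S * q * mu / (2*pi*k*hr) / 1000
dP_s = 7.3956 * 0.12600 * 0.00033803 / (2*pi*9.9875e-13*134.73) / 1000
dP_s = 372.56 kPa


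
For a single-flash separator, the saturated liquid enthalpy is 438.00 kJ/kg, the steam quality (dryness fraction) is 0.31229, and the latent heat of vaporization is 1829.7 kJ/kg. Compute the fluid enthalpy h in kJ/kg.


h = hf + x * hfg
h = 438.00 + 0.31229 * 1829.7
h = 1009.4 kJ/kg


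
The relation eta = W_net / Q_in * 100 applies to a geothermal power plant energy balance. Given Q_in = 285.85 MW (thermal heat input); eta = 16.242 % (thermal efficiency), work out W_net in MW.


W_net = eta / 100 * Q_in
W_net = 16.242 / 100 * 285.85
W_net = 46.428 MW


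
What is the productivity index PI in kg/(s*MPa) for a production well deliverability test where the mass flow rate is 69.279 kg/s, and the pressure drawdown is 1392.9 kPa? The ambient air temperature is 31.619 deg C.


PI = mdot * 1000 / dP
PI = 69.279 * 1000 / 1392.9
PI = 49.737 kg/(s*MPa)


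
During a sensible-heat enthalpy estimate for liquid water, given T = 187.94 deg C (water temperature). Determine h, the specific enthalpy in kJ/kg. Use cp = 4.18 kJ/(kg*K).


h = cp * T
h = 4.18 * 187.94
h = 785.59 kJ/kg


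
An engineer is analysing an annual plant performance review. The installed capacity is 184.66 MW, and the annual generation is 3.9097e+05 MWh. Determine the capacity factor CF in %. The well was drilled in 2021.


CF = E_a / (cap * 8760) * 100
CF = 3.9097e+05 / (184.66 * 8760) * 100
CF = 24.169 %


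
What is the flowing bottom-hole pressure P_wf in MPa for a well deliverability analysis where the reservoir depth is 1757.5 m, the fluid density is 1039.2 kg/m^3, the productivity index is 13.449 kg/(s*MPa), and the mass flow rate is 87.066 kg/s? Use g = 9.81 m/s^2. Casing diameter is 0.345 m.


Step 1: P_i = rho*g*h/1e6 = 1039.2*9.81*1757.5/1e6 = 17.91693 MPa
Step 2: P_wf = P_i - mdot/PI = 17.91693 - 87.066/13.449 = 11.443 MPa
P_wf = 11.443 MPa


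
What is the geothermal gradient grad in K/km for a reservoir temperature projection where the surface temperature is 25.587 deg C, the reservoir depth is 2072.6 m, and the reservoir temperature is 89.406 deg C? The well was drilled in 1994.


grad = (T_res - T_surf) / d * 1000
grad = (89.406 - 25.587) / 2072.6 * 1000
grad = 30.79176 deg C/km
Convert: 30.79176 deg C/km * 1.0 = 30.792 K/km
grad = 30.792 K/km


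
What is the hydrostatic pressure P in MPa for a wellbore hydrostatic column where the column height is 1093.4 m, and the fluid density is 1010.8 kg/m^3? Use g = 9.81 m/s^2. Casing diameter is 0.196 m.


P = rho * g * h / 1e6
P = 1010.8 * 9.81 * 1093.4 / 1e6
P = 10.842 MPa


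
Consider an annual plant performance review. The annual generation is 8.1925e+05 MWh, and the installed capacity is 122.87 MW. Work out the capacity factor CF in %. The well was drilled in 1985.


CF = E_a / (cap * 8760) * 100
CF = 8.1925e+05 / (122.87 * 8760) * 100
CF = 76.114 %


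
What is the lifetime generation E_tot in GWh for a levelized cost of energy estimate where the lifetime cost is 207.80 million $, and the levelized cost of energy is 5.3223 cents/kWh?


E_tot = C_tot / LCOE * 100
E_tot = 207.80 / 5.3223 * 100
E_tot = 3904.3 GWh


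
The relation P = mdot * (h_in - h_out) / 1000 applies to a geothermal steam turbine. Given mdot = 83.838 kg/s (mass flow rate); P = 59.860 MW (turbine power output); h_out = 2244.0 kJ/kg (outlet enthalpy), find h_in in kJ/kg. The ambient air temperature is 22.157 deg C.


h_in = h_out + P * 1000 / mdot
h_in = 2244.0 + 59.860 * 1000 / 83.838
h_in = 2958.0 kJ/kg


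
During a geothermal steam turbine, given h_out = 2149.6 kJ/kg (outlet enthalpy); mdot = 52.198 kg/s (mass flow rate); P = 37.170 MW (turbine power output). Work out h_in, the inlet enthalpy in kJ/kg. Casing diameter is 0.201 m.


h_in = h_out + P * 1000 / mdot
h_in = 2149.6 + 37.170 * 1000 / 52.198
h_in = 2861.7 kJ/kg


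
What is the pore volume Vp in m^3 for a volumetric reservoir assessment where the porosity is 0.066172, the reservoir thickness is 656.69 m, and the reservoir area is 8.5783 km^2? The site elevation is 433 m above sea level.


Vp = A * 1e6 * hr * phi
Vp = 8.5783 * 1e6 * 656.69 * 0.066172
Vp = 3.7277e+08 m^3


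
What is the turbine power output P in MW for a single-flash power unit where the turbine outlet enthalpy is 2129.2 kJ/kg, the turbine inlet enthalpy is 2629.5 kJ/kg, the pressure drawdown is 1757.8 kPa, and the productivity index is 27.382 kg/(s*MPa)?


Step 1: mdot = PI * dP / 1000 = 27.382 * 1757.8 / 1000 = 48.13208 kg/s
Step 2: P = mdot*(h_in - h_out)/1000 = 48.13208*(2629.5 - 2129.2)/1000 = 24.080 MW
P = 24.080 MW


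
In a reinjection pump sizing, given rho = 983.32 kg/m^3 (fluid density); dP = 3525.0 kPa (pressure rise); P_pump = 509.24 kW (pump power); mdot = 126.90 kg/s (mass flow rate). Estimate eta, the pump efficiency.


eta = mdot * dP / (rho * P_pump)
eta = 126.90 * 3525.0 / (983.32 * 509.24)
eta = 0.89331


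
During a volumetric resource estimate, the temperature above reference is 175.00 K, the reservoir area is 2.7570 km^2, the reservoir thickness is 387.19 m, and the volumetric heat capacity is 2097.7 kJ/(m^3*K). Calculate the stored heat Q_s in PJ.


Step 1: Vr = A*1e6*hr = 2.757*1e6*387.19 = 1.067483e+09 m^3
Step 2: Q_s = Vr*rhoc*dT/1e12 = 1.067483e+09*2097.7*175.0/1e12 = 391.87 PJ
Q_s = 391.87 PJ


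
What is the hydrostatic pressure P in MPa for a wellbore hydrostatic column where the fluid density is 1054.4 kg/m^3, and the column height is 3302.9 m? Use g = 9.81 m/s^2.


P = rho * g * h / 1e6
P = 1054.4 * 9.81 * 3302.9 / 1e6
P = 34.164 MPa


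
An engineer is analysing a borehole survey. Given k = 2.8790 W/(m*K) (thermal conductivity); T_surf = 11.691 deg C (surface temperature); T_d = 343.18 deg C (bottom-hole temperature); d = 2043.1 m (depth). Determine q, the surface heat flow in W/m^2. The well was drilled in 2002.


Step 1: grad = (T_d - T_surf)/d * 1000 = (343.18 - 11.691)/2043.1 * 1000 = 162.2481 deg C/km
Step 2: q = k * grad / 1000 = 2.879 * 162.2481 / 1000 = 0.46711 W/m^2
q = 0.46711 W/m^2


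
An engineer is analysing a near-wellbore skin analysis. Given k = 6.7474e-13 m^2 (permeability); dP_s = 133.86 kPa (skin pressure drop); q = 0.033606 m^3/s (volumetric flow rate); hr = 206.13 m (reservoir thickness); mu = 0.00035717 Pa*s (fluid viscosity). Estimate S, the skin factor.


S = dP_s * 1000 * 2*pi*k*hr / (q*mu)
S = 133.86 * 1000 * 2*pi*6.7474e-13*206.13 / (0.033606*0.00035717)
S = 9.7458


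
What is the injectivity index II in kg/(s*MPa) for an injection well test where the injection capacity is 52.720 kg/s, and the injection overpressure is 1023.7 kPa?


II = mdot * 1000 / dP
II = 52.720 * 1000 / 1023.7
II = 51.499 kg/(s*MPa)


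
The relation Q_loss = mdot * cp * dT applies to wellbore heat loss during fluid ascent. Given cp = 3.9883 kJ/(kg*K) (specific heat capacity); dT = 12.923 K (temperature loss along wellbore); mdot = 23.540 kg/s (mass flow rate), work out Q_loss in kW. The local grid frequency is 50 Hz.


Q_loss = mdot * cp * dT
Q_loss = 23.540 * 3.9883 * 12.923
Q_loss = 1213.3 kW


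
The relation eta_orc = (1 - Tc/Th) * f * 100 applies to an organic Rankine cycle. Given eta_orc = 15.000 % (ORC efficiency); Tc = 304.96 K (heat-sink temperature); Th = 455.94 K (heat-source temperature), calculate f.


f = (eta_orc/100) / (1 - Tc/Th)
f = (15.000/100) / (1 - 304.96/455.94)
f = 0.45298


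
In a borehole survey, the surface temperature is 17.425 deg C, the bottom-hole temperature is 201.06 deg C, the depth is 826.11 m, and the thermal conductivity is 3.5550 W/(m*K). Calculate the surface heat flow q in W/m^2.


Step 1: grad = (T_d - T_surf)/d * 1000 = (201.06 - 17.425)/826.11 * 1000 = 222.2888 deg C/km
Step 2: q = k * grad / 1000 = 3.555 * 222.2888 / 1000 = 0.79024 W/m^2
q = 0.79024 W/m^2


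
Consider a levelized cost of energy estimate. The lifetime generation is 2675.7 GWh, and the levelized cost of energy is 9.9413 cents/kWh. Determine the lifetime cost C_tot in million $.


C_tot = LCOE / 100 * E_tot
C_tot = 9.9413 / 100 * 2675.7
C_tot = 266.00 million $


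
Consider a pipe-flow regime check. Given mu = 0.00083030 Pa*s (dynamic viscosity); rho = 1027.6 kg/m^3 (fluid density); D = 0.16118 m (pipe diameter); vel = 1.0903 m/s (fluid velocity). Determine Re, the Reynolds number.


Re = rho * vel * D / mu
Re = 1027.6 * 1.0903 * 0.16118 / 0.00083030
Re = 2.1749e+05


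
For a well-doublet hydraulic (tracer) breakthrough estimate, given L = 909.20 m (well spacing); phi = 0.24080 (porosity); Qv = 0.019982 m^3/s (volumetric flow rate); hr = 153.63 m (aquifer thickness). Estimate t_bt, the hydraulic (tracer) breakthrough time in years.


t_bt = pi * hr * phi * L^2 / (3 * Qv) / (365.25*86400)
t_bt = pi * 153.63 * 0.24080 * 909.20^2 / (3 * 0.019982) / (365.25*86400)
t_bt = 50.785 years


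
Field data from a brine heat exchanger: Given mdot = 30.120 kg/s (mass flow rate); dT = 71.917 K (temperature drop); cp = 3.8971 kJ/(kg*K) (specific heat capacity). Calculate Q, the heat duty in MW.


Q = mdot * cp * dT / 1000
Q = 30.120 * 3.8971 * 71.917 / 1000
Q = 8.4417 MW


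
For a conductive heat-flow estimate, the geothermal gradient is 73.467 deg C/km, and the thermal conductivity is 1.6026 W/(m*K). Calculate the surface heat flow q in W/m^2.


q = k * grad / 1000
q = 1.6026 * 73.467 / 1000
q = 0.11774 W/m^2


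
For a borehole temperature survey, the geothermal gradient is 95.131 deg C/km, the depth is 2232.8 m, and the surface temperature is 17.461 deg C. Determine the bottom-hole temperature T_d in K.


T_d = T_surf + grad * d / 1000
T_d = 17.461 + 95.131 * 2232.8 / 1000
T_d = 229.8695 deg C
Convert to K: 229.8695 + 273.15 = 503.02 K
T_d = 503.02 K


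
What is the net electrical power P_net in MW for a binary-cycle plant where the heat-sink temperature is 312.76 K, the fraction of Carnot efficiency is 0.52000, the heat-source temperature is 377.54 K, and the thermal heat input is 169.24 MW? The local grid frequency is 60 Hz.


Step 1: eta = (1 - Tc/Th)*f = (1 - 312.76/377.54)*0.52 = 0.08922392
Step 2: P_net = eta * Q_in = 0.08922392 * 169.24 = 15.100 MW
P_net = 15.100 MW


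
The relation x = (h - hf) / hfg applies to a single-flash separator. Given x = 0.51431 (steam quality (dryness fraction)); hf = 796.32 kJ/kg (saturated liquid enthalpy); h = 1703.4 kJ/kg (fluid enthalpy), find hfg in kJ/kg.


hfg = (h - hf) / x
hfg = (1703.4 - 796.32) / 0.51431
hfg = 1763.7 kJ/kg


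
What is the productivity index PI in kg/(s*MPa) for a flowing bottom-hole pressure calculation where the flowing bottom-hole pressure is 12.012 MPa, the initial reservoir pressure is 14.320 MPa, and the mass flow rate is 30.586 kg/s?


PI = mdot / (P_i - P_wf)
PI = 30.586 / (14.320 - 12.012)
PI = 13.252 kg/(s*MPa)


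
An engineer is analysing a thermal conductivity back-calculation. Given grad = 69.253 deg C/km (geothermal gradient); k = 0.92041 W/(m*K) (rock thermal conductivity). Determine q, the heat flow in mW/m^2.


q = k * grad / 1000
q = 0.92041 * 69.253 / 1000
q = 0.06374115 W/m^2
Convert: 0.06374115 W/m^2 * 1000.0 = 63.741 mW/m^2
q = 63.741 mW/m^2


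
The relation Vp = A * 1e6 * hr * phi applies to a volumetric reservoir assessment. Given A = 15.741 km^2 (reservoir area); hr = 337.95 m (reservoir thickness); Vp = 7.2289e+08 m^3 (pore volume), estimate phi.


phi = Vp / (A * 1e6 * hr)
phi = 7.2289e+08 / (15.741 * 1e6 * 337.95)
phi = 0.13589


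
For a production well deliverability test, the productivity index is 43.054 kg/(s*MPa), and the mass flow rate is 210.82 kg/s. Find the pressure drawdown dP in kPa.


dP = mdot * 1000 / PI
dP = 210.82 * 1000 / 43.054
dP = 4896.6 kPa


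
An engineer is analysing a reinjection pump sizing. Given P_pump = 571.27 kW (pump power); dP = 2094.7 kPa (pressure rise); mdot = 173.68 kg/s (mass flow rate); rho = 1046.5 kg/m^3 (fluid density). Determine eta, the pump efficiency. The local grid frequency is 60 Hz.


eta = mdot * dP / (rho * P_pump)
eta = 173.68 * 2094.7 / (1046.5 * 571.27)
eta = 0.60854


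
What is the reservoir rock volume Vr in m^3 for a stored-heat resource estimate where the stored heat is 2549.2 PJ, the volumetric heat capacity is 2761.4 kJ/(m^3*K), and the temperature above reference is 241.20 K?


Vr = Q_s * 1e12 / (rhoc * dT)
Vr = 2549.2 * 1e12 / (2761.4 * 241.20)
Vr = 3.8273e+09 m^3


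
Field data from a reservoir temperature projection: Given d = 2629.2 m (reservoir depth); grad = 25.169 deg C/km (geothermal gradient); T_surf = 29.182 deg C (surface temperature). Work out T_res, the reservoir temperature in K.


T_res = T_surf + grad * d / 1000
T_res = 29.182 + 25.169 * 2629.2 / 1000
T_res = 95.35633 deg C
Convert to K: 95.35633 + 273.15 = 368.51 K
T_res = 368.51 K


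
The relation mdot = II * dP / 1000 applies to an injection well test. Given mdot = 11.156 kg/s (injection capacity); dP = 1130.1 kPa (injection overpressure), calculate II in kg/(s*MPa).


II = mdot * 1000 / dP
II = 11.156 * 1000 / 1130.1
II = 9.8717 kg/(s*MPa)


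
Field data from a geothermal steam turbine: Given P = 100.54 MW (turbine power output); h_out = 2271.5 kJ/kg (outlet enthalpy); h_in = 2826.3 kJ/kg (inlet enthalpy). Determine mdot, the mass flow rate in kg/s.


mdot = P * 1000 / (h_in - h_out)
mdot = 100.54 * 1000 / (2826.3 - 2271.5)
mdot = 181.22 kg/s


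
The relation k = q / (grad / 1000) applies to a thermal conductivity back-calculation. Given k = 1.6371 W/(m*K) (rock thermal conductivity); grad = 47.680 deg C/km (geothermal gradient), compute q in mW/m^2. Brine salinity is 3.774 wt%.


q = k * grad / 1000
q = 1.6371 * 47.680 / 1000
q = 0.07805693 W/m^2
Convert: 0.07805693 W/m^2 * 1000.0 = 78.057 mW/m^2
q = 78.057 mW/m^2


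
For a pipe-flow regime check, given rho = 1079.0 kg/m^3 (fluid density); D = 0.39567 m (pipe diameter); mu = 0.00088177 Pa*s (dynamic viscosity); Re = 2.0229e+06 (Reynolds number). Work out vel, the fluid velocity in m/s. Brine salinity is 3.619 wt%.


vel = Re * mu / (rho * D)
vel = 2.0229e+06 * 0.00088177 / (1079.0 * 0.39567)
vel = 4.1781 m/s


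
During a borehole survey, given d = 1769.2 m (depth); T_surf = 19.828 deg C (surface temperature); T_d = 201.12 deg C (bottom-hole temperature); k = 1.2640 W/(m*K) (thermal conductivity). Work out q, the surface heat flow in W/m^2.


Step 1: grad = (T_d - T_surf)/d * 1000 = (201.12 - 19.828)/1769.2 * 1000 = 102.4712 deg C/km
Step 2: q = k * grad / 1000 = 1.264 * 102.4712 / 1000 = 0.12952 W/m^2
q = 0.12952 W/m^2


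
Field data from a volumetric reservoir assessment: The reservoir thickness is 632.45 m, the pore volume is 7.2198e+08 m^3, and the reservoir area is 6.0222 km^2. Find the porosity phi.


phi = Vp / (A * 1e6 * hr)
phi = 7.2198e+08 / (6.0222 * 1e6 * 632.45)
phi = 0.18956


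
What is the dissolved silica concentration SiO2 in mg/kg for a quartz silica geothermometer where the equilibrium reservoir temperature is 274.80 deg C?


SiO2 = 10^(5.19 - 1309/(T_eq + 273.15))
SiO2 = 10^(5.19 - 1309/(274.80 + 273.15))
SiO2 = 632.55 mg/kg


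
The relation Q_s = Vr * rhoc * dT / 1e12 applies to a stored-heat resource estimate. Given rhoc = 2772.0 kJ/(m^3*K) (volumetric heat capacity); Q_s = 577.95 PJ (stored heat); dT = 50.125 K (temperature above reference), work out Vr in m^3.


Vr = Q_s * 1e12 / (rhoc * dT)
Vr = 577.95 * 1e12 / (2772.0 * 50.125)
Vr = 4.1595e+09 m^3


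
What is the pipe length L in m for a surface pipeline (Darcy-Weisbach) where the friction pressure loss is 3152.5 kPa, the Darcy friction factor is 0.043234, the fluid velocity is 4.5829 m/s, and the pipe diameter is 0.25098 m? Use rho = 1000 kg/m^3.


L = dP*1000*D / (f*rho*vel^2/2)
L = 3152.5*1000*0.25098 / (0.043234*1000*4.5829^2/2)
L = 1742.7 m


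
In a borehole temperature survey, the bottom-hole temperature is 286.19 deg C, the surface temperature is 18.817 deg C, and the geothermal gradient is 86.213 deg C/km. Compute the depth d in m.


d = (T_d - T_surf) / grad * 1000
d = (286.19 - 18.817) / 86.213 * 1000
d = 3101.3 m


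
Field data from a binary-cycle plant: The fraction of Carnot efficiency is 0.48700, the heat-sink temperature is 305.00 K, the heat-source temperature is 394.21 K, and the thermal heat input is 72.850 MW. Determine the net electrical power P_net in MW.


Step 1: eta = (1 - Tc/Th)*f = (1 - 305.0/394.21)*0.487 = 0.1102084
Step 2: P_net = eta * Q_in = 0.1102084 * 72.85 = 8.0287 MW
P_net = 8.0287 MW


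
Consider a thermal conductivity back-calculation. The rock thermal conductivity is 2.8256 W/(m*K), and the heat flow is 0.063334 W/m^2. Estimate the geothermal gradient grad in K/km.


grad = q / k * 1000
grad = 0.063334 / 2.8256 * 1000
grad = 22.41435 deg C/km
Convert: 22.41435 deg C/km * 1.0 = 22.414 K/km
grad = 22.414 K/km


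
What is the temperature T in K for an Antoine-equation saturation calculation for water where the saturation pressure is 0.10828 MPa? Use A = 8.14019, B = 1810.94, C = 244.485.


T = B / (A - log10(P_sat * 760 / 0.101325)) - C
T = 1810.94 / (8.14019 - log10(0.10828 * 760 / 0.101325)) - 244.485
T = 101.7390 deg C
Convert to K: 101.7390 + 273.15 = 374.89 K
T = 374.89 K


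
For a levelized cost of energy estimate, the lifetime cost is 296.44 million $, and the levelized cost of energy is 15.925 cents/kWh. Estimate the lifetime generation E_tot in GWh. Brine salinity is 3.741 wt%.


E_tot = C_tot / LCOE * 100
E_tot = 296.44 / 15.925 * 100
E_tot = 1861.5 GWh


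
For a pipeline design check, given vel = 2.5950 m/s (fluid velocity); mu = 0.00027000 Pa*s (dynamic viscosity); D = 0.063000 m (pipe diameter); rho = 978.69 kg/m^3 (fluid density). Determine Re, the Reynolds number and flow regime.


Step 1: Re = rho*vel*D/mu = 978.69*2.595*0.063/0.00027 = 5.9260e+05
Step 2: Re = 5.9260e+05 > 4000, so flow is turbulent.
Re = 5.9260e+05 (turbulent)


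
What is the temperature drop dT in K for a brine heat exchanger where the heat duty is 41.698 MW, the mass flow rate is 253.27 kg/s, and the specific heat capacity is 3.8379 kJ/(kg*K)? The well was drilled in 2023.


dT = Q * 1000 / (mdot * cp)
dT = 41.698 * 1000 / (253.27 * 3.8379)
dT = 42.898 K


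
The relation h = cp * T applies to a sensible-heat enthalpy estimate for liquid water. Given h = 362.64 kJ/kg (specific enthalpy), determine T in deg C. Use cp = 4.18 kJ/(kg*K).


T = h / cp
T = 362.64 / 4.18
T = 86.756 deg C


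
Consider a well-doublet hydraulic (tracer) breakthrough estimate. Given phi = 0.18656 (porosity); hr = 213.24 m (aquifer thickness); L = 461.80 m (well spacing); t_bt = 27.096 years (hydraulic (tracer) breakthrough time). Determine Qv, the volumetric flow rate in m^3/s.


Qv = pi*hr*phi*L^2 / (3*t_bt*365.25*86400)
Qv = pi*213.24*0.18656*461.80^2 / (3*27.096*365.25*86400)
Qv = 0.010390 m^3/s


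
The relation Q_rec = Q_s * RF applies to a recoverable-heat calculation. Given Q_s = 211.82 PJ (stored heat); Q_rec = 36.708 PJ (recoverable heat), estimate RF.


RF = Q_rec / Q_s
RF = 36.708 / 211.82
RF = 0.17330


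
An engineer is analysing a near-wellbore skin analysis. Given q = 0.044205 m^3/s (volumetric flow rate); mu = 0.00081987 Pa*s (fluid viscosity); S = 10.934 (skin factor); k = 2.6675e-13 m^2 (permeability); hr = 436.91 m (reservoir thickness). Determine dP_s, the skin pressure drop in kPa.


dP_s = S * q * mu / (2*pi*k*hr) / 1000
dP_s = 10.934 * 0.044205 * 0.00081987 / (2*pi*2.6675e-13*436.91) / 1000
dP_s = 541.15 kPa
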